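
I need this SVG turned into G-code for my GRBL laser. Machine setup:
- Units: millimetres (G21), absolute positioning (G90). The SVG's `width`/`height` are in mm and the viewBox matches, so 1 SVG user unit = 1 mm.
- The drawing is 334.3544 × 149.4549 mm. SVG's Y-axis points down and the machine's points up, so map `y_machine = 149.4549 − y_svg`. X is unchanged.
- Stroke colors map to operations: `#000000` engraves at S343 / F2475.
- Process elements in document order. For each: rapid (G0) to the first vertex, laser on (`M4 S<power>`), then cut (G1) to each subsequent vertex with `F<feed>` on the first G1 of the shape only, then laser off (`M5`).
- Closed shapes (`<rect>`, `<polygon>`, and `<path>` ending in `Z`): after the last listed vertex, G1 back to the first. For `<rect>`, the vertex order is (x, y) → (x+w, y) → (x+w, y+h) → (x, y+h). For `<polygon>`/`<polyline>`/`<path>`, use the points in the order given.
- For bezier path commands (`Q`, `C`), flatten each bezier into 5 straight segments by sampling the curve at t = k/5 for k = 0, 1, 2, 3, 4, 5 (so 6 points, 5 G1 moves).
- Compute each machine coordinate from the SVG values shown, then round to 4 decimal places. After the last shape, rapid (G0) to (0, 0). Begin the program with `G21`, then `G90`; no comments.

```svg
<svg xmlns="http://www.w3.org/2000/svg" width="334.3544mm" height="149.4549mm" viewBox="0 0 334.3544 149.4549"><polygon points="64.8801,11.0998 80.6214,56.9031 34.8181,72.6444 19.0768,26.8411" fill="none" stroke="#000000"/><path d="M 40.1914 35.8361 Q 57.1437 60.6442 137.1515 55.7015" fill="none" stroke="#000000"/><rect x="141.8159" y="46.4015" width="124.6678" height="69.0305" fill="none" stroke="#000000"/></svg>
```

viewBox `0 0 334.3544 149.4549` with mm width/height → 1 unit = 1 mm. Flip: y_m = 149.4549 − y_svg.

**Shape 1** — `<polygon>` regular polygon, stroke `#000000` → engrave (S343, F2475). Machine vertices: (64.8801,138.3551) → (80.6214,92.5518) → (34.8181,76.8105) → (19.0768,122.6138) → (64.8801,138.3551). Closed: final G1 returns to the first vertex.

**Shape 2** — `<path>` quadratic bezier, stroke `#000000` → engrave (S343, F2475). Control points (SVG): P0=(40.1914,35.8361), P1=(57.1437,60.6442), P2=(137.1515,55.7015); sampled at t=k/5. Machine vertices: (40.1914,113.6188) → (49.4945,104.8856) → (63.8421,98.5324) → (83.2341,94.5594) → (107.6706,92.9664) → (137.1515,93.7534). Open path.

**Shape 3** — `<rect>` rectangle, stroke `#000000` → engrave (S343, F2475). Machine vertices: (141.8159,103.0534) → (266.4837,103.0534) → (266.4837,34.0229) → (141.8159,34.0229) → (141.8159,103.0534). Closed: final G1 returns to the first vertex.

G21
G90
G0 X64.8801 Y138.3551
M4 S343
G1 X80.6214 Y92.5518 F2475
G1 X34.8181 Y76.8105
G1 X19.0768 Y122.6138
G1 X64.8801 Y138.3551
M5
G0 X40.1914 Y113.6188
M4 S343
G1 X49.4945 Y104.8856 F2475
G1 X63.8421 Y98.5324
G1 X83.2341 Y94.5594
G1 X107.6706 Y92.9664
G1 X137.1515 Y93.7534
M5
G0 X141.8159 Y103.0534
M4 S343
G1 X266.4837 Y103.0534 F2475
G1 X266.4837 Y34.0229
G1 X141.8159 Y34.0229
G1 X141.8159 Y103.0534
M5
G0 X0.0000 Y0.0000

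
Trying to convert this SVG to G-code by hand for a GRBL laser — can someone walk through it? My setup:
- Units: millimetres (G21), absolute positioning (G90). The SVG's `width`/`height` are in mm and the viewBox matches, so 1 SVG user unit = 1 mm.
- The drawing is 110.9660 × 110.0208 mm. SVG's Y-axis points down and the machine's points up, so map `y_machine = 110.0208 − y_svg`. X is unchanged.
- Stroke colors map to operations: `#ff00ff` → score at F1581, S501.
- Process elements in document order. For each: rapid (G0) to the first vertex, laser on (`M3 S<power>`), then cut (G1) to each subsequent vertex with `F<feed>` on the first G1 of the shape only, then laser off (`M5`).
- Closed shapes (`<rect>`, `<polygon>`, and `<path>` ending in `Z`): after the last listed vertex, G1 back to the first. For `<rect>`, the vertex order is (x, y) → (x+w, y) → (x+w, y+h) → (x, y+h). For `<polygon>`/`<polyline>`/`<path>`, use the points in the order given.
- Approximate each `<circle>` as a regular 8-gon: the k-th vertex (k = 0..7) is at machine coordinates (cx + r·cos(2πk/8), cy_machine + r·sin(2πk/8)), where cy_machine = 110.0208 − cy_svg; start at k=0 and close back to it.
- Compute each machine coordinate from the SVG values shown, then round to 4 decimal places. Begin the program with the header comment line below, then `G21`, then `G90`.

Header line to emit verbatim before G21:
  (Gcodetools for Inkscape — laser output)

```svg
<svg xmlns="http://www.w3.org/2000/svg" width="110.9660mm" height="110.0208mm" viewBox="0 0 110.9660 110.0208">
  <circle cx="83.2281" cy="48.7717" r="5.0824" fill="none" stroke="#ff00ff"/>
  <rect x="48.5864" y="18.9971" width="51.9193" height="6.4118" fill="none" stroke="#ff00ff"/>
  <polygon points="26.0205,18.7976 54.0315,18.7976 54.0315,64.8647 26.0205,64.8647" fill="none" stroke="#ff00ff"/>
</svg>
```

(Gcodetools for Inkscape — laser output)
G21
G90
G0 X88.3105 Y61.2491
M3 S501
G1 X86.8219 Y64.8429 F1581
G1 X83.2281 Y66.3315
G1 X79.6343 Y64.8429
G1 X78.1457 Y61.2491
G1 X79.6343 Y57.6553
G1 X83.2281 Y56.1667
G1 X86.8219 Y57.6553
G1 X88.3105 Y61.2491
M5
G0 X48.5864 Y91.0237
M3 S501
G1 X100.5057 Y91.0237 F1581
G1 X100.5057 Y84.6119
G1 X48.5864 Y84.6119
G1 X48.5864 Y91.0237
M5
G0 X26.0205 Y91.2232
M3 S501
G1 X54.0315 Y91.2232 F1581
G1 X54.0315 Y45.1561
G1 X26.0205 Y45.1561
G1 X26.0205 Y91.2232
M5

viewBox `0 0 110.9660 110.0208` with mm width/height → 1 unit = 1 mm. Flip: y_m = 110.0208 − y_svg.

**Shape 1** — `<circle>` circle, stroke `#ff00ff` → score (S501, F1581). Machine vertices: (88.3105,61.2491) → (86.8219,64.8429) → (83.2281,66.3315) → (79.6343,64.8429) → (78.1457,61.2491) → (79.6343,57.6553) → (83.2281,56.1667) → (86.8219,57.6553) → (88.3105,61.2491). Closed: final G1 returns to the first vertex.

**Shape 2** — `<rect>` rectangle, stroke `#ff00ff` → score (S501, F1581). Machine vertices: (48.5864,91.0237) → (100.5057,91.0237) → (100.5057,84.6119) → (48.5864,84.6119) → (48.5864,91.0237). Closed: final G1 returns to the first vertex.

**Shape 3** — `<polygon>` rectangle, stroke `#ff00ff` → score (S501, F1581). Machine vertices: (26.0205,91.2232) → (54.0315,91.2232) → (54.0315,45.1561) → (26.0205,45.1561) → (26.0205,91.2232). Closed: final G1 returns to the first vertex.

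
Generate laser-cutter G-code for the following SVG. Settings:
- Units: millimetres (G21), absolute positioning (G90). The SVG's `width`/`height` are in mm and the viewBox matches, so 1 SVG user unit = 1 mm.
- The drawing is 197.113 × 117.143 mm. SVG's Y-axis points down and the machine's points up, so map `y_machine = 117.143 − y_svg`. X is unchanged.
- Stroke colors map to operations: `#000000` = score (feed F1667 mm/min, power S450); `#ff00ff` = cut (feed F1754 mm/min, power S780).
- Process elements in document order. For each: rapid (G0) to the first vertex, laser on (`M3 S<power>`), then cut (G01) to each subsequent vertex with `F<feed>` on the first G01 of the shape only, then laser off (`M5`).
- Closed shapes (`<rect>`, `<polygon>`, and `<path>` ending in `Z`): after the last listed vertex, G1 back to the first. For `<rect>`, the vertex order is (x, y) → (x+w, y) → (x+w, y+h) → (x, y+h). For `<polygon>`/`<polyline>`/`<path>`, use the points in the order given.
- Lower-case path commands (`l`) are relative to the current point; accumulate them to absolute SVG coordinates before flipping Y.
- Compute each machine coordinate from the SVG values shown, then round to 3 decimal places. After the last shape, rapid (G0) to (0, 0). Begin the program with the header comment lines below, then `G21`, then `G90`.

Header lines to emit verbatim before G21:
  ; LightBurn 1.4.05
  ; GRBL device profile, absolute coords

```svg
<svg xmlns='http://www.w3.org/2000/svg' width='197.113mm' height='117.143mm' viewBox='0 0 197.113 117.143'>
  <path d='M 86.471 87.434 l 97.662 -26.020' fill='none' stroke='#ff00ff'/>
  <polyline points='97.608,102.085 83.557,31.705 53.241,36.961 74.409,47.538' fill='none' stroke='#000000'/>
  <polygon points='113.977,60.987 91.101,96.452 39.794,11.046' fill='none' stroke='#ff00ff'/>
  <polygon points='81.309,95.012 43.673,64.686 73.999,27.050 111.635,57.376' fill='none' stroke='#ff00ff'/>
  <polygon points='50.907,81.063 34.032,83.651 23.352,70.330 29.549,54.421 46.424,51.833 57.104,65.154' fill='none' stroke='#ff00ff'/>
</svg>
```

1 u = 1 mm; y_m = 117.143 − y.

[1] `<path>` line segment, #ff00ff→cut S780 F1754: (86.471,29.709) → (184.133,55.729)

[2] `<polyline>` open polyline, #000000→score S450 F1667: (97.608,15.058) → (83.557,85.438) → (53.241,80.182) → (74.409,69.605)

[3] `<polygon>` closed polygon, #ff00ff→cut S780 F1754: (113.977,56.156) → (91.101,20.691) → (39.794,106.097) → (113.977,56.156) (closed)

[4] `<polygon>` regular polygon, #ff00ff→cut S780 F1754: (81.309,22.131) → (43.673,52.457) → (73.999,90.093) → (111.635,59.767) → (81.309,22.131) (closed)

[5] `<polygon>` regular polygon, #ff00ff→cut S780 F1754: (50.907,36.080) → (34.032,33.492) → (23.352,46.813) → (29.549,62.722) → (46.424,65.310) → (57.104,51.989) → (50.907,36.080) (closed)

; LightBurn 1.4.05
; GRBL device profile, absolute coords
G21
G90
G0 X86.471 Y29.709
M3 S780
G01 X184.133 Y55.729 F1754
M5
G0 X97.608 Y15.058
M3 S450
G01 X83.557 Y85.438 F1667
G01 X53.241 Y80.182
G01 X74.409 Y69.605
M5
G0 X113.977 Y56.156
M3 S780
G01 X91.101 Y20.691 F1754
G01 X39.794 Y106.097
G01 X113.977 Y56.156
M5
G0 X81.309 Y22.131
M3 S780
G01 X43.673 Y52.457 F1754
G01 X73.999 Y90.093
G01 X111.635 Y59.767
G01 X81.309 Y22.131
M5
G0 X50.907 Y36.080
M3 S780
G01 X34.032 Y33.492 F1754
G01 X23.352 Y46.813
G01 X29.549 Y62.722
G01 X46.424 Y65.310
G01 X57.104 Y51.989
G01 X50.907 Y36.080
M5
G0 X0.000 Y0.000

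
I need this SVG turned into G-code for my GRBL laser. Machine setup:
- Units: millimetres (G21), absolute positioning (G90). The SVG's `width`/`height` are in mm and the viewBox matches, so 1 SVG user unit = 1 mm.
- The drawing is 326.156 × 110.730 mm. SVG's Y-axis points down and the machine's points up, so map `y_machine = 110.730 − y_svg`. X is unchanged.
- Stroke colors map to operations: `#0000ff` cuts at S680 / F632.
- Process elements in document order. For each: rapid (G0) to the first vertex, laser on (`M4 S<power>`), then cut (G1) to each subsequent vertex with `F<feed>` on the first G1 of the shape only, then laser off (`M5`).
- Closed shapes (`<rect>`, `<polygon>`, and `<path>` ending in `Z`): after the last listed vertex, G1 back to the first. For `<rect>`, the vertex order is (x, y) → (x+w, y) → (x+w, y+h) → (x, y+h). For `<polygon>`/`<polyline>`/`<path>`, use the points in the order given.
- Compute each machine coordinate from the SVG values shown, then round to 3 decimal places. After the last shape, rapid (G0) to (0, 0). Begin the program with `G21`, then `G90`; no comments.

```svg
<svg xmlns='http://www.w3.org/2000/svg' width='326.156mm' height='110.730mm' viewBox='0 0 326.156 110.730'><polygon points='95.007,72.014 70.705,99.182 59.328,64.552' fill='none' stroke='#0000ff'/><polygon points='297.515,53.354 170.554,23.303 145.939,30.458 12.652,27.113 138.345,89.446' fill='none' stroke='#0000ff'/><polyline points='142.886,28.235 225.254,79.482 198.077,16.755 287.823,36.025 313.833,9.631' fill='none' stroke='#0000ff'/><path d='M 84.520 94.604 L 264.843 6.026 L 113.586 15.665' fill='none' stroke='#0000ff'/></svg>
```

viewBox `0 0 326.156 110.730` with mm width/height → 1 unit = 1 mm. Flip: y_m = 110.730 − y_svg.

**Shape 1** — `<polygon>` regular polygon, stroke `#0000ff` → cut (S680, F632). Machine vertices: (95.007,38.716) → (70.705,11.548) → (59.328,46.178) → (95.007,38.716). Closed: final G1 returns to the first vertex.

**Shape 2** — `<polygon>` closed polygon, stroke `#0000ff` → cut (S680, F632). Machine vertices: (297.515,57.376) → (170.554,87.427) → (145.939,80.272) → (12.652,83.617) → (138.345,21.284) → (297.515,57.376). Closed: final G1 returns to the first vertex.

**Shape 3** — `<polyline>` open polyline, stroke `#0000ff` → cut (S680, F632). Machine vertices: (142.886,82.495) → (225.254,31.248) → (198.077,93.975) → (287.823,74.705) → (313.833,101.099). Open path.

**Shape 4** — `<path>` open polyline, stroke `#0000ff` → cut (S680, F632). Machine vertices: (84.520,16.126) → (264.843,104.704) → (113.586,95.065). Open path.

G21
G90
G0 X95.007 Y38.716
M4 S680
G1 X70.705 Y11.548 F632
G1 X59.328 Y46.178
G1 X95.007 Y38.716
M5
G0 X297.515 Y57.376
M4 S680
G1 X170.554 Y87.427 F632
G1 X145.939 Y80.272
G1 X12.652 Y83.617
G1 X138.345 Y21.284
G1 X297.515 Y57.376
M5
G0 X142.886 Y82.495
M4 S680
G1 X225.254 Y31.248 F632
G1 X198.077 Y93.975
G1 X287.823 Y74.705
G1 X313.833 Y101.099
M5
G0 X84.520 Y16.126
M4 S680
G1 X264.843 Y104.704 F632
G1 X113.586 Y95.065
M5
G0 X0.000 Y0.000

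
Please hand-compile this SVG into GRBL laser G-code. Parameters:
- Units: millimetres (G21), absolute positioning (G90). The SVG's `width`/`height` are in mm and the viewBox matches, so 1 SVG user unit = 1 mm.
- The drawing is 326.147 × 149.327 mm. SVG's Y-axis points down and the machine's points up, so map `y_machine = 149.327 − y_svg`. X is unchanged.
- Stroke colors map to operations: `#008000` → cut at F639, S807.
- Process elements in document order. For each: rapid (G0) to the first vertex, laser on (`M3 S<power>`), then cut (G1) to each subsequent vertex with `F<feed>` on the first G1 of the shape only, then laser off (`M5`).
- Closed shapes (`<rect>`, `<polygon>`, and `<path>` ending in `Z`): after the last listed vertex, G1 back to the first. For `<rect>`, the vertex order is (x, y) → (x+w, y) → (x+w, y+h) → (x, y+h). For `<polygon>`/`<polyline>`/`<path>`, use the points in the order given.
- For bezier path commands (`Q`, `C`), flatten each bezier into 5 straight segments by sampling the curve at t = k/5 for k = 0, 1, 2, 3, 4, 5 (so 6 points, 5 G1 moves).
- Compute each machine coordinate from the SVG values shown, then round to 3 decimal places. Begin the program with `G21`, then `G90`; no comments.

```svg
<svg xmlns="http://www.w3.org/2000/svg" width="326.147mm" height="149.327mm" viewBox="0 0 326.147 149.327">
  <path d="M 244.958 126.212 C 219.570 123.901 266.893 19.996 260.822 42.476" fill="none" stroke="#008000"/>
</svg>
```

Since the viewBox matches the mm dimensions, user units are millimetres directly. The only transform is the Y-flip y_m = 149.327 − y_svg.

Shape 1 is a cubic bezier drawn with `<path>`. Its stroke #008000 means cut at S807, F639. After flipping Y the toolpath is (244.958,23.115) → (237.442,34.869) → (241.323,60.063) → (250.549,87.753) → (259.066,106.997) → (260.822,106.851).

G21
G90
G0 X244.958 Y23.115
M3 S807
G1 X237.442 Y34.869 F639
G1 X241.323 Y60.063
G1 X250.549 Y87.753
G1 X259.066 Y106.997
G1 X260.822 Y106.851
M5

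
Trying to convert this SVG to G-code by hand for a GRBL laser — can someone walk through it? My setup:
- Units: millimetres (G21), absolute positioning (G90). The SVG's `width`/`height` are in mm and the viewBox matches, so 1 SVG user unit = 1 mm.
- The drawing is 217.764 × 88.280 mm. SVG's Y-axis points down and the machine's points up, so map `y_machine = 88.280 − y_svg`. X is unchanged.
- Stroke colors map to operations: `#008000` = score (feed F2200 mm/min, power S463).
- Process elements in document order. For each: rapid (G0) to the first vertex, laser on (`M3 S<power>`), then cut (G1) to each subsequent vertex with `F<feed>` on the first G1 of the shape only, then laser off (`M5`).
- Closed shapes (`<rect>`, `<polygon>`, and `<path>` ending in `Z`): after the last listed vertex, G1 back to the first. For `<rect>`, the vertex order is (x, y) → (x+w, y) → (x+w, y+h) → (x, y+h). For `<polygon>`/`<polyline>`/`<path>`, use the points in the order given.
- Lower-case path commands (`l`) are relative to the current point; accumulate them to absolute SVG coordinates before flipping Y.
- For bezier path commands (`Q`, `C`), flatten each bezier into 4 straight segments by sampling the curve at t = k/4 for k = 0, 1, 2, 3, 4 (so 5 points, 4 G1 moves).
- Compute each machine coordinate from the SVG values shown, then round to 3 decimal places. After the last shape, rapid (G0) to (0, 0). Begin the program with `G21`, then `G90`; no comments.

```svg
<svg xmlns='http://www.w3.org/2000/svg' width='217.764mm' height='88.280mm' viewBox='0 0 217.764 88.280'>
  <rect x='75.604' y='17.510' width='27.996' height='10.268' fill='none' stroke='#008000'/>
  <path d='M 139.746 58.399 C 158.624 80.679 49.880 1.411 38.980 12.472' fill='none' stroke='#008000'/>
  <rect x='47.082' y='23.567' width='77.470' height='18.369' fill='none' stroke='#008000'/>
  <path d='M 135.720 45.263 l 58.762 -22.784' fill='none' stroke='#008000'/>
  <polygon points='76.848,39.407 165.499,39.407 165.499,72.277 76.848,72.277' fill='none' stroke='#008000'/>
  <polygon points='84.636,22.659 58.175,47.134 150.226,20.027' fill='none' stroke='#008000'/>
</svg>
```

viewBox `0 0 217.764 88.280` with mm width/height → 1 unit = 1 mm. Flip: y_m = 88.280 − y_svg.

**Shape 1** — `<rect>` rectangle, stroke `#008000` → score (S463, F2200). Machine vertices: (75.604,70.770) → (103.600,70.770) → (103.600,60.502) → (75.604,60.502) → (75.604,70.770). Closed: final G1 returns to the first vertex.

**Shape 2** — `<path>` cubic bezier, stroke `#008000` → score (S463, F2200). Control points (SVG): P0=(139.746,58.399), P1=(158.624,80.679), P2=(49.880,1.411), P3=(38.980,12.472); sampled at t=k/4. Machine vertices: (139.746,29.881) → (133.498,29.213) → (100.530,48.637) → (61.978,70.165) → (38.980,75.808). Open path.

**Shape 3** — `<rect>` rectangle, stroke `#008000` → score (S463, F2200). Machine vertices: (47.082,64.713) → (124.552,64.713) → (124.552,46.344) → (47.082,46.344) → (47.082,64.713). Closed: final G1 returns to the first vertex.

**Shape 4** — `<path>` line segment, stroke `#008000` → score (S463, F2200). Machine vertices: (135.720,43.017) → (194.482,65.801). Open path.

**Shape 5** — `<polygon>` rectangle, stroke `#008000` → score (S463, F2200). Machine vertices: (76.848,48.873) → (165.499,48.873) → (165.499,16.003) → (76.848,16.003) → (76.848,48.873). Closed: final G1 returns to the first vertex.

**Shape 6** — `<polygon>` closed polygon, stroke `#008000` → score (S463, F2200). Machine vertices: (84.636,65.621) → (58.175,41.146) → (150.226,68.253) → (84.636,65.621). Closed: final G1 returns to the first vertex.

G21
G90
G0 X75.604 Y70.770
M3 S463
G1 X103.600 Y70.770 F2200
G1 X103.600 Y60.502
G1 X75.604 Y60.502
G1 X75.604 Y70.770
M5
G0 X139.746 Y29.881
M3 S463
G1 X133.498 Y29.213 F2200
G1 X100.530 Y48.637
G1 X61.978 Y70.165
G1 X38.980 Y75.808
M5
G0 X47.082 Y64.713
M3 S463
G1 X124.552 Y64.713 F2200
G1 X124.552 Y46.344
G1 X47.082 Y46.344
G1 X47.082 Y64.713
M5
G0 X135.720 Y43.017
M3 S463
G1 X194.482 Y65.801 F2200
M5
G0 X76.848 Y48.873
M3 S463
G1 X165.499 Y48.873 F2200
G1 X165.499 Y16.003
G1 X76.848 Y16.003
G1 X76.848 Y48.873
M5
G0 X84.636 Y65.621
M3 S463
G1 X58.175 Y41.146 F2200
G1 X150.226 Y68.253
G1 X84.636 Y65.621
M5
G0 X0.000 Y0.000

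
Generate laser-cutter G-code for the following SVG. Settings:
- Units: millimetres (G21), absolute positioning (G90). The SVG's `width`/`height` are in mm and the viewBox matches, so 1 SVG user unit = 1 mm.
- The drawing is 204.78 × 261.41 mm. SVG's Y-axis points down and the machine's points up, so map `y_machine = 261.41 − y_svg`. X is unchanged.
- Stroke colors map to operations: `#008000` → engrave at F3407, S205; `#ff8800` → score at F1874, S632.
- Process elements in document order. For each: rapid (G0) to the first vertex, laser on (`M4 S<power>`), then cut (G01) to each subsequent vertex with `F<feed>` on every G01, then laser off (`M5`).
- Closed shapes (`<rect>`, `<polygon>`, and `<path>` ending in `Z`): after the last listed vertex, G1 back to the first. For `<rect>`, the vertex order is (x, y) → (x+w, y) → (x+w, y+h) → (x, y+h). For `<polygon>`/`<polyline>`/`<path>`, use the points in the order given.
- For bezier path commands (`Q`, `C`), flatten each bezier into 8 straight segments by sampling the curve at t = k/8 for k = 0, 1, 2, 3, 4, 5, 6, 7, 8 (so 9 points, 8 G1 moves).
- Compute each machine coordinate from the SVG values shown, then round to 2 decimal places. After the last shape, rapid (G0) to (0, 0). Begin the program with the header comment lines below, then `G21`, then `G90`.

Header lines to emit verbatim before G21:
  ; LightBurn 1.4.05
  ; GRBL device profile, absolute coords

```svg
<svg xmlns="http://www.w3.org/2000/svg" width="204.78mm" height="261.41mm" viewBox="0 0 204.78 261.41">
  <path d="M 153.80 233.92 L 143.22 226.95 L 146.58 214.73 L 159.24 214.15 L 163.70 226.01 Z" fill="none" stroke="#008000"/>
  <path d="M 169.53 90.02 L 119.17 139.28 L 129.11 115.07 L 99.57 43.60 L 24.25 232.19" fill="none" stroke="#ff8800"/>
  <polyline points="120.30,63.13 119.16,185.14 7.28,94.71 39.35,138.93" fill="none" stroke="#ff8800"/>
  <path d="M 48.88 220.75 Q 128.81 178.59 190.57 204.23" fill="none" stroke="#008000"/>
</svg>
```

; LightBurn 1.4.05
; GRBL device profile, absolute coords
G21
G90
G0 X153.80 Y27.49
M4 S205
G01 X143.22 Y34.46 F3407
G01 X146.58 Y46.68 F3407
G01 X159.24 Y47.26 F3407
G01 X163.70 Y35.40 F3407
G01 X153.80 Y27.49 F3407
M5
G0 X169.53 Y171.39
M4 S632
G01 X119.17 Y122.13 F1874
G01 X129.11 Y146.34 F1874
G01 X99.57 Y217.81 F1874
G01 X24.25 Y29.22 F1874
M5
G0 X120.30 Y198.28
M4 S632
G01 X119.16 Y76.27 F1874
G01 X7.28 Y166.70 F1874
G01 X39.35 Y122.48 F1874
M5
G0 X48.88 Y40.66
M4 S205
G01 X68.58 Y50.14 F3407
G01 X87.71 Y57.50 F3407
G01 X106.27 Y62.75 F3407
G01 X124.27 Y65.87 F3407
G01 X141.69 Y66.88 F3407
G01 X158.55 Y65.76 F3407
G01 X174.85 Y62.53 F3407
G01 X190.57 Y57.18 F3407
M5
G0 X0.00 Y0.00

1 u = 1 mm; y_m = 261.41 − y.

[1] `<path>` regular polygon, #008000→engrave S205 F3407: (153.80,27.49) → (143.22,34.46) → (146.58,46.68) → (159.24,47.26) → (163.70,35.40) → (153.80,27.49) (closed)

[2] `<path>` open polyline, #ff8800→score S632 F1874: (169.53,171.39) → (119.17,122.13) → (129.11,146.34) → (99.57,217.81) → (24.25,29.22)

[3] `<polyline>` open polyline, #ff8800→score S632 F1874: (120.30,198.28) → (119.16,76.27) → (7.28,166.70) → (39.35,122.48)

[4] `<path>` quadratic bezier, #008000→engrave S205 F3407: (48.88,40.66) → (68.58,50.14) → (87.71,57.50) → (106.27,62.75) → (124.27,65.87) → (141.69,66.88) → (158.55,65.76) → (174.85,62.53) → (190.57,57.18)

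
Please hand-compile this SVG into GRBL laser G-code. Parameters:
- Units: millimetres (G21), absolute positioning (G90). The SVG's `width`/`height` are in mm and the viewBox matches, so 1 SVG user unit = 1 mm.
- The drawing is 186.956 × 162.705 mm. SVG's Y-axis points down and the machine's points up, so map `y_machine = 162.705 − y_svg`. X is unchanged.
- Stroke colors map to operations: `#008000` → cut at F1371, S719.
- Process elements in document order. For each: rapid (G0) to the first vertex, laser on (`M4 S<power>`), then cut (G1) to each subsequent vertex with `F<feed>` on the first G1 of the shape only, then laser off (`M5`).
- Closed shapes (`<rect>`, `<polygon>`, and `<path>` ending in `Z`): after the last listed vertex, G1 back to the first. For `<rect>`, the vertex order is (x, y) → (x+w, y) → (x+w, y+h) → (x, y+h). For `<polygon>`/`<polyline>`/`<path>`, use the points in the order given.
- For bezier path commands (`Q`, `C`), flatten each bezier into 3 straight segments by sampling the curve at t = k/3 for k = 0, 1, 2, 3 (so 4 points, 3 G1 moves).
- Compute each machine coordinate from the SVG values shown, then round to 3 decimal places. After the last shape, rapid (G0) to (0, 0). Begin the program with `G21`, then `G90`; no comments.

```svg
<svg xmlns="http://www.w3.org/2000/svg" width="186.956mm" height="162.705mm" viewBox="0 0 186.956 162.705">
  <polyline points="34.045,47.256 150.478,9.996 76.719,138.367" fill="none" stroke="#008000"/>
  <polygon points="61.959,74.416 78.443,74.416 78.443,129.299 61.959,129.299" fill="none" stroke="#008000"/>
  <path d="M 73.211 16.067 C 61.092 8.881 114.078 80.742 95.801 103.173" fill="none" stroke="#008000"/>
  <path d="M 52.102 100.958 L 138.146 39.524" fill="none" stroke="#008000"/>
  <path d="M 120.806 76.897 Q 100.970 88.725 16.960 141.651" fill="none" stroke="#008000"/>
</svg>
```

G21
G90
G0 X34.045 Y115.449
M4 S719
G1 X150.478 Y152.709 F1371
G1 X76.719 Y24.338
M5
G0 X61.959 Y88.289
M4 S719
G1 X78.443 Y88.289 F1371
G1 X78.443 Y33.406
G1 X61.959 Y33.406
G1 X61.959 Y88.289
M5
G0 X73.211 Y146.638
M4 S719
G1 X77.743 Y132.233 F1371
G1 X95.374 Y93.681
G1 X95.801 Y59.532
M5
G0 X52.102 Y61.747
M4 S719
G1 X138.146 Y123.181 F1371
M5
G0 X120.806 Y85.808
M4 S719
G1 X100.452 Y73.356 F1371
G1 X65.836 Y51.772
G1 X16.960 Y21.054
M5
G0 X0.000 Y0.000

viewBox `0 0 186.956 162.705` with mm width/height → 1 unit = 1 mm. Flip: y_m = 162.705 − y_svg.

**Shape 1** — `<polyline>` open polyline, stroke `#008000` → cut (S719, F1371). Machine vertices: (34.045,115.449) → (150.478,152.709) → (76.719,24.338). Open path.

**Shape 2** — `<polygon>` rectangle, stroke `#008000` → cut (S719, F1371). Machine vertices: (61.959,88.289) → (78.443,88.289) → (78.443,33.406) → (61.959,33.406) → (61.959,88.289). Closed: final G1 returns to the first vertex.

**Shape 3** — `<path>` cubic bezier, stroke `#008000` → cut (S719, F1371). Control points (SVG): P0=(73.211,16.067), P1=(61.092,8.881), P2=(114.078,80.742), P3=(95.801,103.173); sampled at t=k/3. Machine vertices: (73.211,146.638) → (77.743,132.233) → (95.374,93.681) → (95.801,59.532). Open path.

**Shape 4** — `<path>` line segment, stroke `#008000` → cut (S719, F1371). Machine vertices: (52.102,61.747) → (138.146,123.181). Open path.

**Shape 5** — `<path>` quadratic bezier, stroke `#008000` → cut (S719, F1371). Control points (SVG): P0=(120.806,76.897), P1=(100.970,88.725), P2=(16.960,141.651); sampled at t=k/3. Machine vertices: (120.806,85.808) → (100.452,73.356) → (65.836,51.772) → (16.960,21.054). Open path.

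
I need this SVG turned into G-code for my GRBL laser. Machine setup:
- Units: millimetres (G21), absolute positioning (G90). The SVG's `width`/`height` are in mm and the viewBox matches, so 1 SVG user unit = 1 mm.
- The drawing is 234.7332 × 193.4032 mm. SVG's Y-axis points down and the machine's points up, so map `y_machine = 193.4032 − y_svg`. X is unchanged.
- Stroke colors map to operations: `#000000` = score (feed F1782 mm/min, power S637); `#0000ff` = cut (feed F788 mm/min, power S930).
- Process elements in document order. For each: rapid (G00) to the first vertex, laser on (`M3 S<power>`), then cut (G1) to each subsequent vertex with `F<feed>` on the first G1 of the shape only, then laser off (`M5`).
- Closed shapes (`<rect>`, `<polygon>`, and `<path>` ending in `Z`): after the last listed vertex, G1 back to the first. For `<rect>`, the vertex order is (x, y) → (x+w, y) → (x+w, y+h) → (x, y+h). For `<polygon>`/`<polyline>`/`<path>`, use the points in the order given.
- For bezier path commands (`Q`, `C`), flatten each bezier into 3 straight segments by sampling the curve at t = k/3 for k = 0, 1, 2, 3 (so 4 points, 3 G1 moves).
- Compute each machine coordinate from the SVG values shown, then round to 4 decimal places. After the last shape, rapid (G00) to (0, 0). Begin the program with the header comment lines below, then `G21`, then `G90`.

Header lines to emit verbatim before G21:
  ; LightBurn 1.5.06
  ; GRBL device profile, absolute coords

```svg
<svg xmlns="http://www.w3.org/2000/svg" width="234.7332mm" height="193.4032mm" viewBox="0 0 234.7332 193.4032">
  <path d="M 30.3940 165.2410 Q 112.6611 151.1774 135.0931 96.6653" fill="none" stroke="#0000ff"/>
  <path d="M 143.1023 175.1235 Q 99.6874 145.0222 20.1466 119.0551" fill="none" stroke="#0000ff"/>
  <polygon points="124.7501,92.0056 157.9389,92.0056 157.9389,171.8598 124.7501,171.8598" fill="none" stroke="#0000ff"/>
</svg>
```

; LightBurn 1.5.06
; GRBL device profile, absolute coords
G21
G90
G00 X30.3940 Y28.1622
M3 S930
G1 X78.5904 Y42.0322 F788
G1 X113.4901 Y64.8908
G1 X135.0931 Y96.7379
M5
G00 X143.1023 Y18.2797
M3 S930
G1 X110.1450 Y37.8879 F788
G1 X69.1598 Y56.5773
G1 X20.1466 Y74.3481
M5
G00 X124.7501 Y101.3976
M3 S930
G1 X157.9389 Y101.3976 F788
G1 X157.9389 Y21.5434
G1 X124.7501 Y21.5434
G1 X124.7501 Y101.3976
M5
G00 X0.0000 Y0.0000

viewBox `0 0 234.7332 193.4032` with mm width/height → 1 unit = 1 mm. Flip: y_m = 193.4032 − y_svg.

**Shape 1** — `<path>` quadratic bezier, stroke `#0000ff` → cut (S930, F788). Control points (SVG): P0=(30.3940,165.2410), P1=(112.6611,151.1774), P2=(135.0931,96.6653); sampled at t=k/3. Machine vertices: (30.3940,28.1622) → (78.5904,42.0322) → (113.4901,64.8908) → (135.0931,96.7379). Open path.

**Shape 2** — `<path>` quadratic bezier, stroke `#0000ff` → cut (S930, F788). Control points (SVG): P0=(143.1023,175.1235), P1=(99.6874,145.0222), P2=(20.1466,119.0551); sampled at t=k/3. Machine vertices: (143.1023,18.2797) → (110.1450,37.8879) → (69.1598,56.5773) → (20.1466,74.3481). Open path.

**Shape 3** — `<polygon>` rectangle, stroke `#0000ff` → cut (S930, F788). Machine vertices: (124.7501,101.3976) → (157.9389,101.3976) → (157.9389,21.5434) → (124.7501,21.5434) → (124.7501,101.3976). Closed: final G1 returns to the first vertex.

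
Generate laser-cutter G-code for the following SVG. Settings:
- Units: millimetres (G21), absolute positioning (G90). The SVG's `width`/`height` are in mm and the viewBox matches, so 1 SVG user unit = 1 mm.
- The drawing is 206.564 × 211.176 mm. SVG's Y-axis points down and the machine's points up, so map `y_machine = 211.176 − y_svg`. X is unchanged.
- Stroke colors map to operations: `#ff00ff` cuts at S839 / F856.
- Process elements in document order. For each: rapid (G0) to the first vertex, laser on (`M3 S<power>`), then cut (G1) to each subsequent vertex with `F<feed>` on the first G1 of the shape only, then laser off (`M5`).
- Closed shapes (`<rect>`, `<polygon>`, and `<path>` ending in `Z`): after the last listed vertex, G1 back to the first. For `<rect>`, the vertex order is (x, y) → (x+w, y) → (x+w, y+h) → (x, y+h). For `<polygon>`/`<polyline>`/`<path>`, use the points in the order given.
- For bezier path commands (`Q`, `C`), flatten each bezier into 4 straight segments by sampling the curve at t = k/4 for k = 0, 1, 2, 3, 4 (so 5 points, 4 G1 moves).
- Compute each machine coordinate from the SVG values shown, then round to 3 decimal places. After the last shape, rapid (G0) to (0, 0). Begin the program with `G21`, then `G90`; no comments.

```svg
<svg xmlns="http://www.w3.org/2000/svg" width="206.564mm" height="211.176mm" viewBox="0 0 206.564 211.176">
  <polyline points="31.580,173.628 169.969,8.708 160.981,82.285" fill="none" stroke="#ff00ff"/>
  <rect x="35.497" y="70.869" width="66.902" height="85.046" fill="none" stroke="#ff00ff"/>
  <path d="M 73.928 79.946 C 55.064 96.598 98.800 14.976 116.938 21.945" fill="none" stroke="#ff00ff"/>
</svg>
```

G21
G90
G0 X31.580 Y37.548
M3 S839
G1 X169.969 Y202.468 F856
G1 X160.981 Y128.891
M5
G0 X35.497 Y140.307
M3 S839
G1 X102.399 Y140.307 F856
G1 X102.399 Y55.261
G1 X35.497 Y55.261
G1 X35.497 Y140.307
M5
G0 X73.928 Y131.230
M3 S839
G1 X70.139 Y134.248 F856
G1 X81.557 Y156.599
G1 X99.913 Y180.767
G1 X116.938 Y189.231
M5
G0 X0.000 Y0.000

1 u = 1 mm; y_m = 211.176 − y.

[1] `<polyline>` open polyline, #ff00ff→cut S839 F856: (31.580,37.548) → (169.969,202.468) → (160.981,128.891)

[2] `<rect>` rectangle, #ff00ff→cut S839 F856: (35.497,140.307) → (102.399,140.307) → (102.399,55.261) → (35.497,55.261) → (35.497,140.307) (closed)

[3] `<path>` cubic bezier, #ff00ff→cut S839 F856: (73.928,131.230) → (70.139,134.248) → (81.557,156.599) → (99.913,180.767) → (116.938,189.231)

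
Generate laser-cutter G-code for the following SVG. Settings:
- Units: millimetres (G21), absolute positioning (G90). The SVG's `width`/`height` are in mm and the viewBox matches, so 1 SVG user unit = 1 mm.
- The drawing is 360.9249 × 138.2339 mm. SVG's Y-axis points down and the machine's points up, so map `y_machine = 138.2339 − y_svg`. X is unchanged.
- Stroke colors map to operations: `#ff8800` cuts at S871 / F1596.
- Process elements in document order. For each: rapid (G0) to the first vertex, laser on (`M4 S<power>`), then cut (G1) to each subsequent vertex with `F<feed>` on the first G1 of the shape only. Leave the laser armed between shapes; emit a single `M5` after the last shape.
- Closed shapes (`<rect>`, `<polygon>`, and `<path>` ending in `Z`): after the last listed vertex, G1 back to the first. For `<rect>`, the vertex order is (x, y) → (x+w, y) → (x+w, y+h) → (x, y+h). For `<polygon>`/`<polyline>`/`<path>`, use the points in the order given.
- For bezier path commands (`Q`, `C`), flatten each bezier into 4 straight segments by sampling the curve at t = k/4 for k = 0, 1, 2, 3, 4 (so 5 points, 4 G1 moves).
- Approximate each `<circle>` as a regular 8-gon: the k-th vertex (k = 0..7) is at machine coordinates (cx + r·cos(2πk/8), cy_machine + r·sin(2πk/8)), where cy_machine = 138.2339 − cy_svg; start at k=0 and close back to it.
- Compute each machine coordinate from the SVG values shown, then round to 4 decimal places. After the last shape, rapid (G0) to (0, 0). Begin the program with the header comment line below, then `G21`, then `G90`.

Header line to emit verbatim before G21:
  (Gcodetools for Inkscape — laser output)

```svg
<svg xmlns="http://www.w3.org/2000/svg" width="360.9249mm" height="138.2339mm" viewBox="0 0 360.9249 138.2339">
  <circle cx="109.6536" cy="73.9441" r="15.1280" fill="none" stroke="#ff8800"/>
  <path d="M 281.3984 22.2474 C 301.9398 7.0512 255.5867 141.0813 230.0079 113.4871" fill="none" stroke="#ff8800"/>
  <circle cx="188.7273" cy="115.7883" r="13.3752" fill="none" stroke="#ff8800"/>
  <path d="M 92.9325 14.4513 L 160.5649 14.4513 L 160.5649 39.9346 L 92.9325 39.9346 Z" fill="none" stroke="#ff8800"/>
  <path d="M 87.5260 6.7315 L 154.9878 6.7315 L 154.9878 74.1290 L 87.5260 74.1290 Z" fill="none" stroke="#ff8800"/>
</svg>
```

Since the viewBox matches the mm dimensions, user units are millimetres directly. The only transform is the Y-flip y_m = 138.2339 − y_svg.

Shape 1 is a circle drawn with `<circle>`. Its stroke #ff8800 means cut at S871, F1596. After flipping Y the toolpath is (124.7816,64.2898) → (120.3507,74.9869) → (109.6536,79.4178) → (98.9565,74.9869) → (94.5256,64.2898) → (98.9565,53.5927) → (109.6536,49.1618) → (120.3507,53.5927) → (124.7816,64.2898), returning to the start.

Shape 2 is a cubic bezier drawn with `<path>`. Its stroke #ff8800 means cut at S871, F1596. After flipping Y the toolpath is (281.3984,115.9865) → (285.6316,104.2608) → (272.9982,65.7174) → (251.7174,29.4987) → (230.0079,24.7468).

Shape 3 is a circle drawn with `<circle>`. Its stroke #ff8800 means cut at S871, F1596. After flipping Y the toolpath is (202.1025,22.4456) → (198.1850,31.9033) → (188.7273,35.8208) → (179.2696,31.9033) → (175.3521,22.4456) → (179.2696,12.9879) → (188.7273,9.0704) → (198.1850,12.9879) → (202.1025,22.4456), returning to the start.

Shape 4 is a rectangle drawn with `<path>`. Its stroke #ff8800 means cut at S871, F1596. After flipping Y the toolpath is (92.9325,123.7826) → (160.5649,123.7826) → (160.5649,98.2993) → (92.9325,98.2993) → (92.9325,123.7826), returning to the start.

Shape 5 is a rectangle drawn with `<path>`. Its stroke #ff8800 means cut at S871, F1596. After flipping Y the toolpath is (87.5260,131.5024) → (154.9878,131.5024) → (154.9878,64.1049) → (87.5260,64.1049) → (87.5260,131.5024), returning to the start.

(Gcodetools for Inkscape — laser output)
G21
G90
G0 X124.7816 Y64.2898
M4 S871
G1 X120.3507 Y74.9869 F1596
G1 X109.6536 Y79.4178
G1 X98.9565 Y74.9869
G1 X94.5256 Y64.2898
G1 X98.9565 Y53.5927
G1 X109.6536 Y49.1618
G1 X120.3507 Y53.5927
G1 X124.7816 Y64.2898
G0 X281.3984 Y115.9865
M4 S871
G1 X285.6316 Y104.2608 F1596
G1 X272.9982 Y65.7174
G1 X251.7174 Y29.4987
G1 X230.0079 Y24.7468
G0 X202.1025 Y22.4456
M4 S871
G1 X198.1850 Y31.9033 F1596
G1 X188.7273 Y35.8208
G1 X179.2696 Y31.9033
G1 X175.3521 Y22.4456
G1 X179.2696 Y12.9879
G1 X188.7273 Y9.0704
G1 X198.1850 Y12.9879
G1 X202.1025 Y22.4456
G0 X92.9325 Y123.7826
M4 S871
G1 X160.5649 Y123.7826 F1596
G1 X160.5649 Y98.2993
G1 X92.9325 Y98.2993
G1 X92.9325 Y123.7826
G0 X87.5260 Y131.5024
M4 S871
G1 X154.9878 Y131.5024 F1596
G1 X154.9878 Y64.1049
G1 X87.5260 Y64.1049
G1 X87.5260 Y131.5024
M5
G0 X0.0000 Y0.0000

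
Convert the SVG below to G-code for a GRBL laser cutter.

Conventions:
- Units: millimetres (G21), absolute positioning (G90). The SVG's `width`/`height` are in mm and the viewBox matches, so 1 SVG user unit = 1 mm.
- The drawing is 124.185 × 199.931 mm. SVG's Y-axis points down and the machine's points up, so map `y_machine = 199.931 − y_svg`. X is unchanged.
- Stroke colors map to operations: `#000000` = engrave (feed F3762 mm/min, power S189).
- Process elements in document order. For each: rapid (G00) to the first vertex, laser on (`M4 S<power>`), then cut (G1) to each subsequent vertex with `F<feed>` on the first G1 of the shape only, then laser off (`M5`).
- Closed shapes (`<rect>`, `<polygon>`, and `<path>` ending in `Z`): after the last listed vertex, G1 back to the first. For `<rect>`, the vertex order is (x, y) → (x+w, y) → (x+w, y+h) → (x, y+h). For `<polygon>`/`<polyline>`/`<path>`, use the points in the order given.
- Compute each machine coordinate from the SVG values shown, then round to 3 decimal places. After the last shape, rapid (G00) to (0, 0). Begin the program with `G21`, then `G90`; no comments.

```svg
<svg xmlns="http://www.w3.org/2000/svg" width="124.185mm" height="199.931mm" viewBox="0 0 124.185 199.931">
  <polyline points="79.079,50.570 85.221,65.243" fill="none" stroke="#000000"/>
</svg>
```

G21
G90
G00 X79.079 Y149.361
M4 S189
G1 X85.221 Y134.688 F3762
M5
G00 X0.000 Y0.000

viewBox `0 0 124.185 199.931` with mm width/height → 1 unit = 1 mm. Flip: y_m = 199.931 − y_svg.

**Shape 1** — `<polyline>` line segment, stroke `#000000` → engrave (S189, F3762). Machine vertices: (79.079,149.361) → (85.221,134.688). Open path.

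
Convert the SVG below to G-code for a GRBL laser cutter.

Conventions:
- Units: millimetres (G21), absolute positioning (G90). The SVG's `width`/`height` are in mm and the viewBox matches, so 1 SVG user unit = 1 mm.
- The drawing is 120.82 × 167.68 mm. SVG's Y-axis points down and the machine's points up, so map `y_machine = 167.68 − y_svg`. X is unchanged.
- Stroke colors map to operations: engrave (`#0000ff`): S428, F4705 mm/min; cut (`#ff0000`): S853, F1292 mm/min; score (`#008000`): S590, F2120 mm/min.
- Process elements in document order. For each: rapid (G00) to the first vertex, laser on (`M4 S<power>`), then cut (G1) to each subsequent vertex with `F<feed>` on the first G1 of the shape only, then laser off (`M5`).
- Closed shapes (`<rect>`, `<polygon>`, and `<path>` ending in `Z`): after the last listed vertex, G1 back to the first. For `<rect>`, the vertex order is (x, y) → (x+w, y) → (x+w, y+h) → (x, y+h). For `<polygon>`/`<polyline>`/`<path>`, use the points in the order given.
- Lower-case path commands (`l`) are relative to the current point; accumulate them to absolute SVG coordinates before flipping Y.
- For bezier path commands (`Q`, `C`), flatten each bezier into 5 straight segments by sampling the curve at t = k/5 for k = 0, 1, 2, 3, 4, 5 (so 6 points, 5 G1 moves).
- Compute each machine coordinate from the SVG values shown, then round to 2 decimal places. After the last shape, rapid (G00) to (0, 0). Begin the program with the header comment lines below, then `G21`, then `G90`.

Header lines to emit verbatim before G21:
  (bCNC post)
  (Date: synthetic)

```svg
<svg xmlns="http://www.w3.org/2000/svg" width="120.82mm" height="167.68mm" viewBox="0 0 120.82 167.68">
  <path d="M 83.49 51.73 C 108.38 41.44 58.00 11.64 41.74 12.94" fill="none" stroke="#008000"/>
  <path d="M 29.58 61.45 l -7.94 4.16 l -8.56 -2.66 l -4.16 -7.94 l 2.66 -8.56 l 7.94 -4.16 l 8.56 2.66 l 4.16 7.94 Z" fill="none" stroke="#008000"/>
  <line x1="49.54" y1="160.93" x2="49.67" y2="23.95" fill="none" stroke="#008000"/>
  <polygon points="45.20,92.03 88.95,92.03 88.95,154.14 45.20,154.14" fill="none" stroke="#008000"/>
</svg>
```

(bCNC post)
(Date: synthetic)
G21
G90
G00 X83.49 Y115.95
M4 S590
G1 X90.27 Y124.06 F2120
G1 X84.23 Y134.42
G1 X70.63 Y144.61
G1 X54.72 Y152.19
G1 X41.74 Y154.74
M5
G00 X29.58 Y106.23
M4 S590
G1 X21.64 Y102.07 F2120
G1 X13.08 Y104.73
G1 X8.92 Y112.67
G1 X11.58 Y121.23
G1 X19.52 Y125.39
G1 X28.08 Y122.73
G1 X32.24 Y114.79
G1 X29.58 Y106.23
M5
G00 X49.54 Y6.75
M4 S590
G1 X49.67 Y143.73 F2120
M5
G00 X45.20 Y75.65
M4 S590
G1 X88.95 Y75.65 F2120
G1 X88.95 Y13.54
G1 X45.20 Y13.54
G1 X45.20 Y75.65
M5
G00 X0.00 Y0.00

Since the viewBox matches the mm dimensions, user units are millimetres directly. The only transform is the Y-flip y_m = 167.68 − y_svg.

Shape 1 is a cubic bezier drawn with `<path>`. Its stroke #008000 means score at S590, F2120. After flipping Y the toolpath is (83.49,115.95) → (90.27,124.06) → (84.23,134.42) → (70.63,144.61) → (54.72,152.19) → (41.74,154.74).

Shape 2 is a regular polygon drawn with `<path>`. Its stroke #008000 means score at S590, F2120. After flipping Y the toolpath is (29.58,106.23) → (21.64,102.07) → (13.08,104.73) → (8.92,112.67) → (11.58,121.23) → (19.52,125.39) → (28.08,122.73) → (32.24,114.79) → (29.58,106.23), returning to the start.

Shape 3 is a line segment drawn with `<line>`. Its stroke #008000 means score at S590, F2120. After flipping Y the toolpath is (49.54,6.75) → (49.67,143.73).

Shape 4 is a rectangle drawn with `<polygon>`. Its stroke #008000 means score at S590, F2120. After flipping Y the toolpath is (45.20,75.65) → (88.95,75.65) → (88.95,13.54) → (45.20,13.54) → (45.20,75.65), returning to the start.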